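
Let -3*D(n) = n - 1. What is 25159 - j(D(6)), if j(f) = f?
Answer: 75482/3 ≈ 25161.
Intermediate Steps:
D(n) = ⅓ - n/3 (D(n) = -(n - 1)/3 = -(-1 + n)/3 = ⅓ - n/3)
25159 - j(D(6)) = 25159 - (⅓ - ⅓*6) = 25159 - (⅓ - 2) = 25159 - 1*(-5/3) = 25159 + 5/3 = 75482/3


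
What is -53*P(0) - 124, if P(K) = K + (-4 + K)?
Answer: 88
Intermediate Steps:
P(K) = -4 + 2*K
-53*P(0) - 124 = -53*(-4 + 2*0) - 124 = -53*(-4 + 0) - 124 = -53*(-4) - 124 = 212 - 124 = 88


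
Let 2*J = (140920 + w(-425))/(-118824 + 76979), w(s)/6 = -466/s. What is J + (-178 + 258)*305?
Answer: 433902703102/17784125 ≈ 24398.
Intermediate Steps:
w(s) = -2796/s (w(s) = 6*(-466/s) = -2796/s)
J = -29946898/17784125 (J = ((140920 - 2796/(-425))/(-118824 + 76979))/2 = ((140920 - 2796*(-1/425))/(-41845))/2 = ((140920 + 2796/425)*(-1/41845))/2 = ((59893796/425)*(-1/41845))/2 = (1/2)*(-59893796/17784125) = -29946898/17784125 ≈ -1.6839)
J + (-178 + 258)*305 = -29946898/17784125 + (-178 + 258)*305 = -29946898/17784125 + 80*305 = -29946898/17784125 + 24400 = 433902703102/17784125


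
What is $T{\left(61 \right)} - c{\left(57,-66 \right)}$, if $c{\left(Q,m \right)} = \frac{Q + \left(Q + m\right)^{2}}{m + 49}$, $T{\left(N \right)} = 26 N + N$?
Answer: $\frac{28137}{17} \approx 1655.1$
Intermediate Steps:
$T{\left(N \right)} = 27 N$
$c{\left(Q,m \right)} = \frac{Q + \left(Q + m\right)^{2}}{49 + m}$
$T{\left(61 \right)} - c{\left(57,-66 \right)} = 27 \cdot 61 - \frac{57 + \left(57 - 66\right)^{2}}{49 - 66} = 1647 - \frac{57 + \left(-9\right)^{2}}{-17} = 1647 - - \frac{57 + 81}{17} = 1647 - \left(- \frac{1}{17}\right) 138 = 1647 - - \frac{138}{17} = 1647 + \frac{138}{17} = \frac{28137}{17}$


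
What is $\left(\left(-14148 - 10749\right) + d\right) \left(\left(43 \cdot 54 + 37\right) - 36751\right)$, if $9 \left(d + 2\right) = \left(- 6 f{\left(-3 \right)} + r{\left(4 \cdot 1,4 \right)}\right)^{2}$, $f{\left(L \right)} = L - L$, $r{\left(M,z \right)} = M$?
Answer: $\frac{2568795800}{3} \approx 8.5626 \cdot 10^{8}$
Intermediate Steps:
$f{\left(L \right)} = 0$
$d = - \frac{2}{9}$ ($d = -2 + \frac{\left(\left(-6\right) 0 + 4 \cdot 1\right)^{2}}{9} = -2 + \frac{\left(0 + 4\right)^{2}}{9} = -2 + \frac{4^{2}}{9} = -2 + \frac{1}{9} \cdot 16 = -2 + \frac{16}{9} = - \frac{2}{9} \approx -0.22222$)
$\left(\left(-14148 - 10749\right) + d\right) \left(\left(43 \cdot 54 + 37\right) - 36751\right) = \left(\left(-14148 - 10749\right) - \frac{2}{9}\right) \left(\left(43 \cdot 54 + 37\right) - 36751\right) = \left(\left(-14148 - 10749\right) - \frac{2}{9}\right) \left(\left(2322 + 37\right) - 36751\right) = \left(-24897 - \frac{2}{9}\right) \left(2359 - 36751\right) = \left(- \frac{224075}{9}\right) \left(-34392\right) = \frac{2568795800}{3}$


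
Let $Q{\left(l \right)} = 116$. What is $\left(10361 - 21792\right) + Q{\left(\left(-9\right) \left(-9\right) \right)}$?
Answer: $-11315$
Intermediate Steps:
$\left(10361 - 21792\right) + Q{\left(\left(-9\right) \left(-9\right) \right)} = \left(10361 - 21792\right) + 116 = -11431 + 116 = -11315$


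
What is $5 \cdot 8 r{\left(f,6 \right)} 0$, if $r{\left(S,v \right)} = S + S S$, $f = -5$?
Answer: $0$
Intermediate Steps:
$r{\left(S,v \right)} = S + S^{2}$
$5 \cdot 8 r{\left(f,6 \right)} 0 = 5 \cdot 8 \left(- 5 \left(1 - 5\right)\right) 0 = 40 \left(\left(-5\right) \left(-4\right)\right) 0 = 40 \cdot 20 \cdot 0 = 800 \cdot 0 = 0$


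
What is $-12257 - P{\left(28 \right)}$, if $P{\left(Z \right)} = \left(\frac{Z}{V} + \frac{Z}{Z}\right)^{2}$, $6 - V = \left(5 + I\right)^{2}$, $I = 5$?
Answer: $- \frac{27076802}{2209} \approx -12258.0$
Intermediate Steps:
$V = -94$ ($V = 6 - \left(5 + 5\right)^{2} = 6 - 10^{2} = 6 - 100 = -94$)
$P{\left(Z \right)} = \left(1 - \frac{Z}{94}\right)^{2}$ ($P{\left(Z \right)} = \left(\frac{Z}{-94} + \frac{Z}{Z}\right)^{2} = \left(Z \left(- \frac{1}{94}\right) + 1\right)^{2} = \left(- \frac{Z}{94} + 1\right)^{2} = \left(1 - \frac{Z}{94}\right)^{2}$)
$-12257 - P{\left(28 \right)} = -12257 - \frac{\left(-94 + 28\right)^{2}}{8836} = -12257 - \frac{\left(-66\right)^{2}}{8836} = -12257 - \frac{1}{8836} \cdot 4356 = -12257 - \frac{1089}{2209} = - \frac{27076802}{2209}$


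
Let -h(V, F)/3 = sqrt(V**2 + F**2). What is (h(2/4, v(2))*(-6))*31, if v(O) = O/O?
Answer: 279*sqrt(5) ≈ 623.86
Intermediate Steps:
v(O) = 1
h(V, F) = -3*sqrt(F**2 + V**2) (h(V, F) = -3*sqrt(V**2 + F**2) = -3*sqrt(F**2 + V**2))
(h(2/4, v(2))*(-6))*31 = (-3*sqrt(1**2 + (2/4)**2)*(-6))*31 = (-3*sqrt(1 + (2*(1/4))**2)*(-6))*31 = (-3*sqrt(1 + (1/2)**2)*(-6))*31 = (-3*sqrt(1 + 1/4)*(-6))*31 = (-3*sqrt(5)/2*(-6))*31 = (9*sqrt(5))*31 = 279*sqrt(5)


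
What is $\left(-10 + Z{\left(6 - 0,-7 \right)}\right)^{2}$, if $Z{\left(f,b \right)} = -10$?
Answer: $400$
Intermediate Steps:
$\left(-10 + Z{\left(6 - 0,-7 \right)}\right)^{2} = \left(-10 - 10\right)^{2} = \left(-20\right)^{2} = 400$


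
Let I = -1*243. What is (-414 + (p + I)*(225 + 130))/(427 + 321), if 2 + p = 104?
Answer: -50469/748 ≈ -67.472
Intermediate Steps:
p = 102 (p = -2 + 104 = 102)
I = -243
(-414 + (p + I)*(225 + 130))/(427 + 321) = (-414 + (102 - 243)*(225 + 130))/(427 + 321) = (-414 - 141*355)/748 = (-414 - 50055)*(1/748) = -50469*1/748 = -50469/748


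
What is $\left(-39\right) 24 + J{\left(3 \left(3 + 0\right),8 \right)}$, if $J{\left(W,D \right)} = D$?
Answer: $-928$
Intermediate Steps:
$\left(-39\right) 24 + J{\left(3 \left(3 + 0\right),8 \right)} = \left(-39\right) 24 + 8 = -936 + 8 = -928$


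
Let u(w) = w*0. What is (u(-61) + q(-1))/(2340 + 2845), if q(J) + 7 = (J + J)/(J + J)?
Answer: -6/5185 ≈ -0.0011572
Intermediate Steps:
u(w) = 0
q(J) = -6 (q(J) = -7 + (J + J)/(J + J) = -7 + (2*J)/((2*J)) = -7 + (2*J)*(1/(2*J)) = -7 + 1 = -6)
(u(-61) + q(-1))/(2340 + 2845) = (0 - 6)/(2340 + 2845) = -6/5185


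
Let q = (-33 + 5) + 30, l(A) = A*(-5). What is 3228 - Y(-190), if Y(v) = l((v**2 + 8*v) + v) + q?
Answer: 175176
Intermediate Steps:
l(A) = -5*A
q = 2 (q = -28 + 30 = 2)
Y(v) = 2 - 45*v - 5*v**2 (Y(v) = -5*((v**2 + 8*v) + v) + 2 = -5*(v**2 + 9*v) + 2 = (-45*v - 5*v**2) + 2 = 2 - 45*v - 5*v**2)
3228 - Y(-190) = 3228 - (2 - 5*(-190)*(9 - 190)) = 3228 - (2 - 5*(-190)*(-181)) = 3228 - (2 - 171950) = 3228 - 1*(-171948) = 3228 + 171948 = 175176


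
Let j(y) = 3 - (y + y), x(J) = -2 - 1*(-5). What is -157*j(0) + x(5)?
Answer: -468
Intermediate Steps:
x(J) = 3 (x(J) = -2 + 5 = 3)
j(y) = 3 - 2*y
-157*j(0) + x(5) = -157*(3 - 2*0) + 3 = -157*(3 + 0) + 3 = -157*3 + 3 = -471 + 3 = -468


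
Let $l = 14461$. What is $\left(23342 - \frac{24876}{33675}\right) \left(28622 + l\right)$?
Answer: $\frac{11287989763614}{11225} \approx 1.0056 \cdot 10^{9}$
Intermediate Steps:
$\left(23342 - \frac{24876}{33675}\right) \left(28622 + l\right) = \left(23342 - \frac{24876}{33675}\right) \left(28622 + 14461\right) = \left(23342 - \frac{8292}{11225}\right) 43083 = \frac{262005658}{11225} \cdot 43083 = \frac{11287989763614}{11225}$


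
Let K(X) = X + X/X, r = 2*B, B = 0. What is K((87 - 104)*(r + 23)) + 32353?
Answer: 31963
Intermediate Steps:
r = 0 (r = 2*0 = 0)
K(X) = 1 + X (K(X) = X + 1 = 1 + X)
K((87 - 104)*(r + 23)) + 32353 = (1 + (87 - 104)*(0 + 23)) + 32353 = (1 - 17*23) + 32353 = (1 - 391) + 32353 = -390 + 32353 = 31963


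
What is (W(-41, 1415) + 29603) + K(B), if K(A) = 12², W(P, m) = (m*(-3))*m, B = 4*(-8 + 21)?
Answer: -5976928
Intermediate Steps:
B = 52 (B = 4*13 = 52)
W(P, m) = -3*m² (W(P, m) = (-3*m)*m = -3*m²)
K(A) = 144
(W(-41, 1415) + 29603) + K(B) = (-3*1415² + 29603) + 144 = (-3*2002225 + 29603) + 144 = (-6006675 + 29603) + 144 = -5977072 + 144 = -5976928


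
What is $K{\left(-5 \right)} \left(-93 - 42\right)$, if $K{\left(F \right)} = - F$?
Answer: $-675$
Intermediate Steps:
$K{\left(-5 \right)} \left(-93 - 42\right) = \left(-1\right) \left(-5\right) \left(-93 - 42\right) = 5 \left(-135\right) = -675$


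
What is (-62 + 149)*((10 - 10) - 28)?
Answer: -2436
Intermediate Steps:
(-62 + 149)*((10 - 10) - 28) = 87*(0 - 28) = 87*(-28) = -2436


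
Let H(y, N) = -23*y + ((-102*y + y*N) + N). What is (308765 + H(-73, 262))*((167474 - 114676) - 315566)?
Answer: -78574463968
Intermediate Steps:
H(y, N) = N - 125*y + N*y (H(y, N) = -23*y + ((-102*y + N*y) + N) = -23*y + (N - 102*y + N*y) = N - 125*y + N*y)
(308765 + H(-73, 262))*((167474 - 114676) - 315566) = (308765 + (262 - 125*(-73) + 262*(-73)))*((167474 - 114676) - 315566) = (308765 + (262 + 9125 - 19126))*(52798 - 315566) = (308765 - 9739)*(-262768) = 299026*(-262768) = -78574463968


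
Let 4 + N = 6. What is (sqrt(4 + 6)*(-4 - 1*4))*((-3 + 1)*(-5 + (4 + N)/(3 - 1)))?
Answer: -32*sqrt(10) ≈ -101.19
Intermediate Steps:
N = 2 (N = -4 + 6 = 2)
(sqrt(4 + 6)*(-4 - 1*4))*((-3 + 1)*(-5 + (4 + N)/(3 - 1))) = (sqrt(4 + 6)*(-4 - 1*4))*((-3 + 1)*(-5 + (4 + 2)/(3 - 1))) = (sqrt(10)*(-4 - 4))*(-2*(-5 + 6/2)) = (sqrt(10)*(-8))*(-2*(-5 + 6*(1/2))) = (-8*sqrt(10))*(-2*(-5 + 3)) = (-8*sqrt(10))*(-2*(-2)) = -8*sqrt(10)*4 = -32*sqrt(10)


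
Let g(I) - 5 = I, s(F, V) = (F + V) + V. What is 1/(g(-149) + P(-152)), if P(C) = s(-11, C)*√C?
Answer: I/(18*(-8*I + 35*√38)) ≈ -9.5346e-6 + 0.00025714*I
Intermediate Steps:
s(F, V) = F + 2*V
g(I) = 5 + I
P(C) = √C*(-11 + 2*C) (P(C) = (-11 + 2*C)*√C = √C*(-11 + 2*C))
1/(g(-149) + P(-152)) = 1/((5 - 149) + √(-152)*(-11 + 2*(-152))) = 1/(-144 + (2*I*√38)*(-11 - 304)) = 1/(-144 + (2*I*√38)*(-315)) = 1/(-144 - 630*I*√38)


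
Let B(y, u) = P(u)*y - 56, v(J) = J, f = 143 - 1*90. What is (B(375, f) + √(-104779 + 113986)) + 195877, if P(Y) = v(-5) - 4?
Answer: 192446 + 3*√1023 ≈ 1.9254e+5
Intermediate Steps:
f = 53 (f = 143 - 90 = 53)
P(Y) = -9 (P(Y) = -5 - 4 = -9)
B(y, u) = -56 - 9*y (B(y, u) = -9*y - 56 = -56 - 9*y)
(B(375, f) + √(-104779 + 113986)) + 195877 = ((-56 - 9*375) + √(-104779 + 113986)) + 195877 = ((-56 - 3375) + √9207) + 195877 = (-3431 + 3*√1023) + 195877 = 192446 + 3*√1023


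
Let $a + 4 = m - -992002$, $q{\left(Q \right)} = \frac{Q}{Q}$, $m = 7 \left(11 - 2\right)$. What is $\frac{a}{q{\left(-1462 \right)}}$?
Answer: $992061$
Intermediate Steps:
$m = 63$ ($m = 7 \cdot 9 = 63$)
$q{\left(Q \right)} = 1$
$a = 992061$ ($a = -4 + \left(63 - -992002\right) = -4 + \left(63 + 992002\right) = -4 + 992065 = 992061$)
$\frac{a}{q{\left(-1462 \right)}} = \frac{992061}{1} = 992061 \cdot 1 = 992061$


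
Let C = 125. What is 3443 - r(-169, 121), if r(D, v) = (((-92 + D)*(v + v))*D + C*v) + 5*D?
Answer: -10685215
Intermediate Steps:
r(D, v) = 5*D + 125*v + 2*D*v*(-92 + D) (r(D, v) = (((-92 + D)*(v + v))*D + 125*v) + 5*D = (((-92 + D)*(2*v))*D + 125*v) + 5*D = ((2*v*(-92 + D))*D + 125*v) + 5*D = (2*D*v*(-92 + D) + 125*v) + 5*D = (125*v + 2*D*v*(-92 + D)) + 5*D = 5*D + 125*v + 2*D*v*(-92 + D))
3443 - r(-169, 121) = 3443 - (5*(-169) + 125*121 - 184*(-169)*121 + 2*121*(-169)**2) = 3443 - (-845 + 15125 + 3762616 + 2*121*28561) = 3443 - (-845 + 15125 + 3762616 + 6911762) = 3443 - 1*10688658 = 3443 - 10688658 = -10685215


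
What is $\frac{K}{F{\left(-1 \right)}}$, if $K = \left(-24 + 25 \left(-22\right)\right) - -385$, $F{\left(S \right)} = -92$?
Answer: $\frac{189}{92} \approx 2.0543$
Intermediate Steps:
$K = -189$ ($K = \left(-24 - 550\right) + 385 = -574 + 385 = -189$)
$\frac{K}{F{\left(-1 \right)}} = - \frac{189}{-92} = \left(-189\right) \left(- \frac{1}{92}\right) = \frac{189}{92}$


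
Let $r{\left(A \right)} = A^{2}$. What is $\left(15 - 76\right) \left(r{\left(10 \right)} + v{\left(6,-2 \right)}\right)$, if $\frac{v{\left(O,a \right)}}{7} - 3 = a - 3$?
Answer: $-5246$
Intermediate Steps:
$v{\left(O,a \right)} = 7 a$ ($v{\left(O,a \right)} = 21 + 7 \left(a - 3\right) = 21 + 7 \left(-3 + a\right) = 21 + \left(-21 + 7 a\right) = 7 a$)
$\left(15 - 76\right) \left(r{\left(10 \right)} + v{\left(6,-2 \right)}\right) = \left(15 - 76\right) \left(10^{2} + 7 \left(-2\right)\right) = \left(15 - 76\right) \left(100 - 14\right) = \left(-61\right) 86 = -5246$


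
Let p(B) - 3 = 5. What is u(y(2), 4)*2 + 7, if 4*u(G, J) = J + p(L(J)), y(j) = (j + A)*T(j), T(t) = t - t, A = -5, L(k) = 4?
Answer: 13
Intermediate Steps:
p(B) = 8 (p(B) = 3 + 5 = 8)
T(t) = 0
y(j) = 0 (y(j) = (j - 5)*0 = (-5 + j)*0 = 0)
u(G, J) = 2 + J/4 (u(G, J) = (J + 8)/4 = (8 + J)/4 = 2 + J/4)
u(y(2), 4)*2 + 7 = (2 + (¼)*4)*2 + 7 = (2 + 1)*2 + 7 = 3*2 + 7 = 6 + 7 = 13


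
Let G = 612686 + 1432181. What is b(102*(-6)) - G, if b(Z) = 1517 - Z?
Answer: -2042738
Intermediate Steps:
G = 2044867
b(102*(-6)) - G = (1517 - 102*(-6)) - 1*2044867 = (1517 - 1*(-612)) - 2044867 = (1517 + 612) - 2044867 = 2129 - 2044867 = -2042738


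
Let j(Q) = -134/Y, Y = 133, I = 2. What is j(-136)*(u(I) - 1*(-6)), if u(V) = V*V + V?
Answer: -1608/133 ≈ -12.090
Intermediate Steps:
u(V) = V + V² (u(V) = V² + V = V + V²)
j(Q) = -134/133
j(-136)*(u(I) - 1*(-6)) = -134*(2*(1 + 2) - 1*(-6))/133 = -134*(2*3 + 6)/133 = -134*(6 + 6)/133 = -134/133*12 = -1608/133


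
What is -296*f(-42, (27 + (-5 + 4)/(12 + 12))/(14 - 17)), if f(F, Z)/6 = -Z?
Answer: -47878/3 ≈ -15959.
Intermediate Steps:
f(F, Z) = -6*Z (f(F, Z) = 6*(-Z) = -6*Z)
-296*f(-42, (27 + (-5 + 4)/(12 + 12))/(14 - 17)) = -(-1776)*(27 + (-5 + 4)/(12 + 12))/(14 - 17) = -(-1776)*(27 - 1/24)/(-3) = -(-1776)*(27 - 1*1/24)*(-⅓) = -(-1776)*(27 - 1/24)*(-⅓) = -(-1776)*(647/24)*(-⅓) = -(-1776)*(-647)/72 = -296*647/12 = -47878/3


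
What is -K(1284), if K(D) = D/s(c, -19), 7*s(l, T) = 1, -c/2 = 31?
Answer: -8988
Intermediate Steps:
c = -62 (c = -2*31 = -62)
s(l, T) = 1/7 (s(l, T) = (1/7)*1 = 1/7)
K(D) = 7*D (K(D) = D/(1/7) = D*7 = 7*D)
-K(1284) = -7*1284 = -1*8988 = -8988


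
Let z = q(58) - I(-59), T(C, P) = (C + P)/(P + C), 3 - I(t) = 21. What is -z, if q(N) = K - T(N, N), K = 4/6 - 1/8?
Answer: -421/24 ≈ -17.542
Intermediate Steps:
I(t) = -18 (I(t) = 3 - 1*21 = 3 - 21 = -18)
T(C, P) = 1 (T(C, P) = (C + P)/(C + P) = 1)
K = 13/24 (K = 4*(1/6) - 1*1/8 = 2/3 - 1/8 = 13/24 ≈ 0.54167)
q(N) = -11/24 (q(N) = 13/24 - 1*1 = 13/24 - 1 = -11/24)
z = 421/24 (z = -11/24 - 1*(-18) = -11/24 + 18 = 421/24 ≈ 17.542)
-z = -1*421/24 = -421/24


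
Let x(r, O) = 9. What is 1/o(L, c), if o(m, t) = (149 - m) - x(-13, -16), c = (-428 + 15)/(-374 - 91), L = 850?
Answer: -1/710 ≈ -0.0014085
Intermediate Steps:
c = 413/465 (c = -413/(-465) = -413*(-1/465) = 413/465 ≈ 0.88817)
o(m, t) = 140 - m (o(m, t) = (149 - m) - 1*9 = (149 - m) - 9 = 140 - m)
1/o(L, c) = 1/(140 - 1*850) = 1/(140 - 850) = 1/(-710) = -1/710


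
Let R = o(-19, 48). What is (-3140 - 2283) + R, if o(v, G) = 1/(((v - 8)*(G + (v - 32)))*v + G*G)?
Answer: -4148594/765 ≈ -5423.0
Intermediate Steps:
o(v, G) = 1/(G² + v*(-8 + v)*(-32 + G + v)) (o(v, G) = 1/(((-8 + v)*(G + (-32 + v)))*v + G²) = 1/(((-8 + v)*(-32 + G + v))*v + G²) = 1/(v*(-8 + v)*(-32 + G + v) + G²) = 1/(G² + v*(-8 + v)*(-32 + G + v)))
R = 1/765 (R = 1/(48² + (-19)³ - 40*(-19)² + 256*(-19) + 48*(-19)² - 8*48*(-19)) = 1/(2304 - 6859 - 40*361 - 4864 + 48*361 + 7296) = 1/(2304 - 6859 - 14440 - 4864 + 17328 + 7296) = 1/765 ≈ 0.0013072)
(-3140 - 2283) + R = (-3140 - 2283) + 1/765 = -5423 + 1/765 = -4148594/765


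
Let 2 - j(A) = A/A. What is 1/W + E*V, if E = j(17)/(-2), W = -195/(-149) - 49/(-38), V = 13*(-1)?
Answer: 202567/29422 ≈ 6.8849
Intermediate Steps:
j(A) = 1 (j(A) = 2 - A/A = 2 - 1*1 = 2 - 1 = 1)
V = -13
W = 14711/5662 (W = -195*(-1/149) - 49*(-1/38) = 195/149 + 49/38 = 14711/5662 ≈ 2.5982)
E = -½ (E = 1/(-2) = 1*(-½) = -½ ≈ -0.50000)
1/W + E*V = 1/(14711/5662) - ½*(-13) = 5662/14711 + 13/2 = 202567/29422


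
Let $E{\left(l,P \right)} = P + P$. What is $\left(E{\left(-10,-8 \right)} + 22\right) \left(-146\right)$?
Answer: $-876$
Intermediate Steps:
$E{\left(l,P \right)} = 2 P$
$\left(E{\left(-10,-8 \right)} + 22\right) \left(-146\right) = \left(2 \left(-8\right) + 22\right) \left(-146\right) = \left(-16 + 22\right) \left(-146\right) = 6 \left(-146\right) = -876$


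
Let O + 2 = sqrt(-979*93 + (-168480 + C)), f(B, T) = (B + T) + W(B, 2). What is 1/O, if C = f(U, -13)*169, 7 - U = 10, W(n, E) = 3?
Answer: -1/130864 - I*sqrt(65431)/130864 ≈ -7.6415e-6 - 0.0019547*I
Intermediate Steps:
U = -3 (U = 7 - 1*10 = 7 - 10 = -3)
f(B, T) = 3 + B + T (f(B, T) = (B + T) + 3 = 3 + B + T)
C = -2197 (C = (3 - 3 - 13)*169 = -13*169 = -2197)
O = -2 + 2*I*sqrt(65431) (O = -2 + sqrt(-979*93 + (-168480 - 2197)) = -2 + sqrt(-91047 - 170677) = -2 + sqrt(-261724) = -2 + 2*I*sqrt(65431) ≈ -2.0 + 511.59*I)
1/O = 1/(-2 + 2*I*sqrt(65431))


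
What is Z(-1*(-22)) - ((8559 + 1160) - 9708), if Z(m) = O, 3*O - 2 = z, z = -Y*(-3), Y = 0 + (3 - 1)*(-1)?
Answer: -37/3 ≈ -12.333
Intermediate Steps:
Y = -2 (Y = 0 + 2*(-1) = 0 - 2 = -2)
z = -6 (z = -1*(-2)*(-3) = 2*(-3) = -6)
O = -4/3 (O = ⅔ + (⅓)*(-6) = ⅔ - 2 = -4/3 ≈ -1.3333)
Z(m) = -4/3
Z(-1*(-22)) - ((8559 + 1160) - 9708) = -4/3 - ((8559 + 1160) - 9708) = -4/3 - (9719 - 9708) = -4/3 - 1*11 = -4/3 - 11 = -37/3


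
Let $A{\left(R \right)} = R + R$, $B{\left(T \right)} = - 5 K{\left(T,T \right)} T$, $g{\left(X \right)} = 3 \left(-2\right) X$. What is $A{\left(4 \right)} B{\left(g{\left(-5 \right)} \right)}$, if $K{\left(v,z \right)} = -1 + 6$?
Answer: $-6000$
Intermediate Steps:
$K{\left(v,z \right)} = 5$
$g{\left(X \right)} = - 6 X$
$B{\left(T \right)} = - 25 T$ ($B{\left(T \right)} = \left(-5\right) 5 T = - 25 T$)
$A{\left(R \right)} = 2 R$
$A{\left(4 \right)} B{\left(g{\left(-5 \right)} \right)} = 2 \cdot 4 \left(- 25 \left(\left(-6\right) \left(-5\right)\right)\right) = 8 \left(\left(-25\right) 30\right) = 8 \left(-750\right) = -6000$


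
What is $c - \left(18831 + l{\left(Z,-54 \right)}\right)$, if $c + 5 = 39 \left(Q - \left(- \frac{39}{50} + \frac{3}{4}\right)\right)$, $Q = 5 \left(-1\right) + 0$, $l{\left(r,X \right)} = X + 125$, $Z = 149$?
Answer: $- \frac{1910083}{100} \approx -19101.0$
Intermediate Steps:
$l{\left(r,X \right)} = 125 + X$
$Q = -5$ ($Q = -5 + 0 = -5$)
$c = - \frac{19883}{100}$ ($c = -5 + 39 \left(-5 - \left(- \frac{39}{50} + \frac{3}{4}\right)\right) = -5 + 39 \left(-5 - - \frac{3}{100}\right) = -5 + 39 \left(-5 + \left(\frac{39}{50} - \frac{3}{4}\right)\right) = -5 + 39 \left(-5 + \frac{3}{100}\right) = -5 + 39 \left(- \frac{497}{100}\right) = -5 - \frac{19383}{100} = - \frac{19883}{100} \approx -198.83$)
$c - \left(18831 + l{\left(Z,-54 \right)}\right) = - \frac{19883}{100} - 18902 = - \frac{1910083}{100}$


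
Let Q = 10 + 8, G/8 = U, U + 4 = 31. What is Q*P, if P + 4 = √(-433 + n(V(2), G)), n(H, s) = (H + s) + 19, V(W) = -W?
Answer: -72 + 180*I*√2 ≈ -72.0 + 254.56*I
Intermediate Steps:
U = 27 (U = -4 + 31 = 27)
G = 216 (G = 8*27 = 216)
n(H, s) = 19 + H + s
Q = 18
P = -4 + 10*I*√2 (P = -4 + √(-433 + (19 - 1*2 + 216)) = -4 + √(-433 + (19 - 2 + 216)) = -4 + √(-433 + 233) = -4 + √(-200) = -4 + 10*I*√2 ≈ -4.0 + 14.142*I)
Q*P = 18*(-4 + 10*I*√2) = -72 + 180*I*√2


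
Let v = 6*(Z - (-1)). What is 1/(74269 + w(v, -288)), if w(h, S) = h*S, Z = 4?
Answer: 1/65629 ≈ 1.5237e-5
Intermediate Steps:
v = 30 (v = 6*(4 - (-1)) = 6*(4 - 1*(-1)) = 6*(4 + 1) = 6*5 = 30)
w(h, S) = S*h
1/(74269 + w(v, -288)) = 1/(74269 - 288*30) = 1/(74269 - 8640) = 1/65629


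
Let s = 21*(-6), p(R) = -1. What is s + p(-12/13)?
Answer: -127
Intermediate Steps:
s = -126
s + p(-12/13) = -126 - 1 = -127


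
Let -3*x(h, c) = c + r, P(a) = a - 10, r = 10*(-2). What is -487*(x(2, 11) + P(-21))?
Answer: 13636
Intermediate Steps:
r = -20
P(a) = -10 + a
x(h, c) = 20/3 - c/3 (x(h, c) = -(c - 20)/3 = -(-20 + c)/3 = 20/3 - c/3)
-487*(x(2, 11) + P(-21)) = -487*((20/3 - ⅓*11) + (-10 - 21)) = -487*((20/3 - 11/3) - 31) = -487*(3 - 31) = -487*(-28) = 13636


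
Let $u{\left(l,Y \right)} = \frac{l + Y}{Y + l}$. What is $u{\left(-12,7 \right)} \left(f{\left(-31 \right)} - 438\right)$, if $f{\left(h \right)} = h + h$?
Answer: $-500$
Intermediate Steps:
$u{\left(l,Y \right)} = 1$ ($u{\left(l,Y \right)} = \frac{Y + l}{Y + l} = 1$)
$f{\left(h \right)} = 2 h$
$u{\left(-12,7 \right)} \left(f{\left(-31 \right)} - 438\right) = 1 \left(2 \left(-31\right) - 438\right) = 1 \left(-62 - 438\right) = 1 \left(-500\right) = -500$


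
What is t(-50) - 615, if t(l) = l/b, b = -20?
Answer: -1225/2 ≈ -612.50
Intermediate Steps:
t(l) = -l/20 (t(l) = l/(-20) = l*(-1/20) = -l/20)
t(-50) - 615 = -1/20*(-50) - 615 = 5/2 - 615 = -1225/2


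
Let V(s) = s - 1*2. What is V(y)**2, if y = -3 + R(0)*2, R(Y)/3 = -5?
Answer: 1225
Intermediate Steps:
R(Y) = -15 (R(Y) = 3*(-5) = -15)
y = -33 (y = -3 - 15*2 = -3 - 30 = -33)
V(s) = -2 + s (V(s) = s - 2 = -2 + s)
V(y)**2 = (-2 - 33)**2 = (-35)**2 = 1225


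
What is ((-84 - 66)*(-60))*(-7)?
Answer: -63000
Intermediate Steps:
((-84 - 66)*(-60))*(-7) = -150*(-60)*(-7) = 9000*(-7) = -63000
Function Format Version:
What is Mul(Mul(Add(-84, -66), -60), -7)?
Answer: -63000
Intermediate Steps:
Mul(Mul(Add(-84, -66), -60), -7) = Mul(Mul(-150, -60), -7) = Mul(9000, -7) = -63000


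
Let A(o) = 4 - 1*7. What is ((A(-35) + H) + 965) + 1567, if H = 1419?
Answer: 3948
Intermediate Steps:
A(o) = -3 (A(o) = 4 - 7 = -3)
((A(-35) + H) + 965) + 1567 = ((-3 + 1419) + 965) + 1567 = (1416 + 965) + 1567 = 2381 + 1567 = 3948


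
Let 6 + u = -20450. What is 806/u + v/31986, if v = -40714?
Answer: -214656575/163576404 ≈ -1.3123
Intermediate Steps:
u = -20456 (u = -6 - 20450 = -20456)
806/u + v/31986 = 806/(-20456) - 40714/31986 = 806*(-1/20456) - 40714*1/31986 = -403/10228 - 20357/15993 = -214656575/163576404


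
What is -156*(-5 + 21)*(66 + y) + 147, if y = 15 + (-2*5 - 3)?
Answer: -169581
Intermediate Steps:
y = 2 (y = 15 + (-10 - 3) = 15 - 13 = 2)
-156*(-5 + 21)*(66 + y) + 147 = -156*(-5 + 21)*(66 + 2) + 147 = -2496*68 + 147 = -156*1088 + 147 = -169728 + 147 = -169581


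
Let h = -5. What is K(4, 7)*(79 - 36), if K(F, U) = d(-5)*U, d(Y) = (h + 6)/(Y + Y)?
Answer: -301/10 ≈ -30.100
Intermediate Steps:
d(Y) = 1/(2*Y) (d(Y) = (-5 + 6)/(Y + Y) = 1/(2*Y))
K(F, U) = -U/10 (K(F, U) = ((1/2)/(-5))*U = ((1/2)*(-1/5))*U = -U/10)
K(4, 7)*(79 - 36) = (-1/10*7)*(79 - 36) = -7/10*43 = -301/10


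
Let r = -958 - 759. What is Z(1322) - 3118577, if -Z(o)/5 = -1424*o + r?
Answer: 6302648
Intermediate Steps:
r = -1717
Z(o) = 8585 + 7120*o (Z(o) = -5*(-1424*o - 1717) = -5*(-1717 - 1424*o) = 8585 + 7120*o)
Z(1322) - 3118577 = (8585 + 7120*1322) - 3118577 = (8585 + 9412640) - 3118577 = 9421225 - 3118577 = 6302648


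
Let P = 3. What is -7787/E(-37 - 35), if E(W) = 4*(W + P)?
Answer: 7787/276 ≈ 28.214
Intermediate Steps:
E(W) = 12 + 4*W (E(W) = 4*(W + 3) = 4*(3 + W) = 12 + 4*W)
-7787/E(-37 - 35) = -7787/(12 + 4*(-37 - 35)) = -7787/(12 + 4*(-72)) = -7787/(12 - 288) = -7787/(-276) = -7787*(-1/276) = 7787/276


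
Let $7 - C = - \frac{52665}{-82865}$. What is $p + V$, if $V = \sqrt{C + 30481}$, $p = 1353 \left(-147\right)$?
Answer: $-198891 + \frac{\sqrt{8373791499143}}{16573} \approx -1.9872 \cdot 10^{5}$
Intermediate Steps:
$p = -198891$
$C = \frac{105478}{16573}$ ($C = 7 - - \frac{52665}{-82865} = 7 - \left(-52665\right) \left(- \frac{1}{82865}\right) = 7 - \frac{10533}{16573} = \frac{105478}{16573} \approx 6.3644$)
$V = \frac{\sqrt{8373791499143}}{16573}$ ($V = \sqrt{\frac{105478}{16573} + 30481} = \sqrt{\frac{505267091}{16573}} = \frac{\sqrt{8373791499143}}{16573} \approx 174.61$)
$p + V = -198891 + \frac{\sqrt{8373791499143}}{16573}$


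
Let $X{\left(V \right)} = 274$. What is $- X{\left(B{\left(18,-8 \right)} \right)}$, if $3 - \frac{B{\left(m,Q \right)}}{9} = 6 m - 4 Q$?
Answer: $-274$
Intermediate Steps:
$B{\left(m,Q \right)} = 27 - 54 m + 36 Q$ ($B{\left(m,Q \right)} = 27 - 9 \left(6 m - 4 Q\right) = 27 - 9 \left(- 4 Q + 6 m\right) = 27 + \left(- 54 m + 36 Q\right) = 27 - 54 m + 36 Q$)
$- X{\left(B{\left(18,-8 \right)} \right)} = \left(-1\right) 274 = -274$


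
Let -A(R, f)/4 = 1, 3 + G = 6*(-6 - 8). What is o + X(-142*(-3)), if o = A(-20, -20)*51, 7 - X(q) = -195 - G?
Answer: -89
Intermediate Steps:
G = -87 (G = -3 + 6*(-6 - 8) = -3 + 6*(-14) = -3 - 84 = -87)
A(R, f) = -4 (A(R, f) = -4*1 = -4)
X(q) = 115 (X(q) = 7 - (-195 - 1*(-87)) = 7 - (-195 + 87) = 7 - 1*(-108) = 7 + 108 = 115)
o = -204 (o = -4*51 = -204)
o + X(-142*(-3)) = -204 + 115 = -89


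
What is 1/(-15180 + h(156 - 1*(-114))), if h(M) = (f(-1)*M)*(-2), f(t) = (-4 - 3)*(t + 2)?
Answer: -1/11400 ≈ -8.7719e-5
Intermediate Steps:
f(t) = -14 - 7*t (f(t) = -7*(2 + t) = -14 - 7*t)
h(M) = 14*M (h(M) = ((-14 - 7*(-1))*M)*(-2) = ((-14 + 7)*M)*(-2) = -7*M*(-2) = 14*M)
1/(-15180 + h(156 - 1*(-114))) = 1/(-15180 + 14*(156 - 1*(-114))) = 1/(-15180 + 14*(156 + 114)) = 1/(-15180 + 14*270) = 1/(-15180 + 3780) = 1/(-11400) = -1/11400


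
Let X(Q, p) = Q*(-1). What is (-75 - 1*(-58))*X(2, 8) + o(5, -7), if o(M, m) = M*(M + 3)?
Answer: 74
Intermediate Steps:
o(M, m) = M*(3 + M)
X(Q, p) = -Q
(-75 - 1*(-58))*X(2, 8) + o(5, -7) = (-75 - 1*(-58))*(-1*2) + 5*(3 + 5) = (-75 + 58)*(-2) + 5*8 = -17*(-2) + 40 = 34 + 40 = 74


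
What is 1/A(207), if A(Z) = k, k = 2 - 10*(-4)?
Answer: 1/42 ≈ 0.023810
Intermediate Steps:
k = 42 (k = 2 + 40 = 42)
A(Z) = 42
1/A(207) = 1/42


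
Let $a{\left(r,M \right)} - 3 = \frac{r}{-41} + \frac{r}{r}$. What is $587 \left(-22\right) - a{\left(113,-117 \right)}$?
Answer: $- \frac{529525}{41} \approx -12915.0$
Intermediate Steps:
$a{\left(r,M \right)} = 4 - \frac{r}{41}$ ($a{\left(r,M \right)} = 3 + \left(\frac{r}{-41} + \frac{r}{r}\right) = 3 + \left(r \left(- \frac{1}{41}\right) + 1\right) = 3 - \left(-1 + \frac{r}{41}\right) = 4 - \frac{r}{41}$)
$587 \left(-22\right) - a{\left(113,-117 \right)} = 587 \left(-22\right) - \left(4 - \frac{113}{41}\right) = -12914 - \left(4 - \frac{113}{41}\right) = -12914 - \frac{51}{41} = - \frac{529525}{41}$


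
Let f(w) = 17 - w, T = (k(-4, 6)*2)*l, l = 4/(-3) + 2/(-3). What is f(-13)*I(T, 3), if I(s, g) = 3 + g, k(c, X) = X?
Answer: 180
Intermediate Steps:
l = -2 (l = 4*(-1/3) + 2*(-1/3) = -4/3 - 2/3 = -2)
T = -24 (T = (6*2)*(-2) = 12*(-2) = -24)
f(-13)*I(T, 3) = (17 - 1*(-13))*(3 + 3) = (17 + 13)*6 = 30*6 = 180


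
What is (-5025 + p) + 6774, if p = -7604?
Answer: -5855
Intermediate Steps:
(-5025 + p) + 6774 = (-5025 - 7604) + 6774 = -12629 + 6774 = -5855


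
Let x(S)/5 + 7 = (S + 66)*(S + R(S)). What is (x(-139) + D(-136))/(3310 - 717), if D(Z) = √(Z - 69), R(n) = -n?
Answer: -35/2593 + I*√205/2593 ≈ -0.013498 + 0.0055217*I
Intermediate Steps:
D(Z) = √(-69 + Z)
x(S) = -35 (x(S) = -35 + 5*((S + 66)*(S - S)) = -35 + 5*((66 + S)*0) = -35 + 5*0 = -35 + 0 = -35)
(x(-139) + D(-136))/(3310 - 717) = (-35 + √(-69 - 136))/(3310 - 717) = (-35 + √(-205))/2593 = (-35 + I*√205)*(1/2593) = -35/2593 + I*√205/2593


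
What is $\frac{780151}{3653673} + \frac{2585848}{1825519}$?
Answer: $\frac{10872023493073}{6669849481287} \approx 1.63$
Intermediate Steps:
$\frac{780151}{3653673} + \frac{2585848}{1825519} = \frac{10872023493073}{6669849481287}$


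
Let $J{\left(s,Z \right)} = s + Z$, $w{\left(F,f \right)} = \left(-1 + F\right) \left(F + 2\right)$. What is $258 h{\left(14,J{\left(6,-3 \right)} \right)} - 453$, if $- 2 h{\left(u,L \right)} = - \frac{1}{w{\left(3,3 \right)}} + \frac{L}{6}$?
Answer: $- \frac{2523}{5} \approx -504.6$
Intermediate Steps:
$w{\left(F,f \right)} = \left(-1 + F\right) \left(2 + F\right)$
$J{\left(s,Z \right)} = Z + s$
$h{\left(u,L \right)} = \frac{1}{20} - \frac{L}{12}$ ($h{\left(u,L \right)} = - \frac{- \frac{1}{-2 + 3 + 3^{2}} + \frac{L}{6}}{2} = - \frac{- \frac{1}{-2 + 3 + 9} + L \frac{1}{6}}{2} = - \frac{- \frac{1}{10} + \frac{L}{6}}{2} = \frac{1}{20} - \frac{L}{12}$)
$258 h{\left(14,J{\left(6,-3 \right)} \right)} - 453 = 258 \left(\frac{1}{20} - \frac{-3 + 6}{12}\right) - 453 = 258 \left(\frac{1}{20} - \frac{1}{4}\right) - 453 = 258 \left(- \frac{1}{5}\right) - 453 = - \frac{258}{5} - 453 = - \frac{2523}{5}$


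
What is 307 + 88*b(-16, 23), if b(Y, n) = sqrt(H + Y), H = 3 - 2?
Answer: 307 + 88*I*sqrt(15) ≈ 307.0 + 340.82*I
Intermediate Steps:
H = 1
b(Y, n) = sqrt(1 + Y)
307 + 88*b(-16, 23) = 307 + 88*sqrt(1 - 16) = 307 + 88*sqrt(-15) = 307 + 88*(I*sqrt(15)) = 307 + 88*I*sqrt(15)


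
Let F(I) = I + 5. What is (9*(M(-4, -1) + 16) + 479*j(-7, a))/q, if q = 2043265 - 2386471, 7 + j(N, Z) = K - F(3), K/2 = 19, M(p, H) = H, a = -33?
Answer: -5576/171603 ≈ -0.032494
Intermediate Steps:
F(I) = 5 + I
K = 38 (K = 2*19 = 38)
j(N, Z) = 23 (j(N, Z) = -7 + (38 - (5 + 3)) = -7 + (38 - 1*8) = -7 + (38 - 8) = -7 + 30 = 23)
q = -343206
(9*(M(-4, -1) + 16) + 479*j(-7, a))/q = (9*(-1 + 16) + 479*23)/(-343206) = (9*15 + 11017)*(-1/343206) = (135 + 11017)*(-1/343206) = 11152*(-1/343206) = -5576/171603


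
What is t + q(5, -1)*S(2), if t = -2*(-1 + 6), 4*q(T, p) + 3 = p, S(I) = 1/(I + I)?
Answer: -41/4 ≈ -10.250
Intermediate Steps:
S(I) = 1/(2*I)
q(T, p) = -¾ + p/4
t = -10 (t = -2*5 = -10)
t + q(5, -1)*S(2) = -10 + (-¾ + (¼)*(-1))*((½)/2) = -10 + (-¾ - ¼)*((½)*(½)) = -10 - 1*¼ = -10 - ¼ = -41/4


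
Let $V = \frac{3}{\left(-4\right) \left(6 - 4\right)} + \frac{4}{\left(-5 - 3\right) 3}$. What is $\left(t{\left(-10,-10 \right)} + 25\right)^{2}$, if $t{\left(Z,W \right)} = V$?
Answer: $\frac{344569}{576} \approx 598.21$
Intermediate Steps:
$V = - \frac{13}{24}$ ($V = \frac{3}{\left(-4\right) 2} + \frac{4}{\left(-8\right) 3} = \frac{3}{-8} + \frac{4}{-24} = 3 \left(- \frac{1}{8}\right) + 4 \left(- \frac{1}{24}\right) = - \frac{3}{8} - \frac{1}{6} = - \frac{13}{24} \approx -0.54167$)
$t{\left(Z,W \right)} = - \frac{13}{24}$
$\left(t{\left(-10,-10 \right)} + 25\right)^{2} = \left(- \frac{13}{24} + 25\right)^{2} = \left(\frac{587}{24}\right)^{2} = \frac{344569}{576}$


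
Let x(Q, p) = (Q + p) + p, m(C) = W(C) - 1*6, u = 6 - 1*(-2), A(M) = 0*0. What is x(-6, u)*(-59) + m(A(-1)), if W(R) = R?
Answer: -596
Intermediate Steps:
A(M) = 0
u = 8 (u = 6 + 2 = 8)
m(C) = -6 + C (m(C) = C - 1*6 = C - 6 = -6 + C)
x(Q, p) = Q + 2*p
x(-6, u)*(-59) + m(A(-1)) = (-6 + 2*8)*(-59) + (-6 + 0) = (-6 + 16)*(-59) - 6 = 10*(-59) - 6 = -590 - 6 = -596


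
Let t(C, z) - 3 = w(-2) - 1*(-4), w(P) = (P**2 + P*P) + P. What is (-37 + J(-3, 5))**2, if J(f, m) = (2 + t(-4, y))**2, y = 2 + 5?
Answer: 35344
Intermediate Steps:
y = 7
w(P) = P + 2*P**2 (w(P) = (P**2 + P**2) + P = 2*P**2 + P = P + 2*P**2)
t(C, z) = 13 (t(C, z) = 3 + (-2*(1 + 2*(-2)) - 1*(-4)) = 3 + (-2*(1 - 4) + 4) = 3 + (-2*(-3) + 4) = 3 + (6 + 4) = 3 + 10 = 13)
J(f, m) = 225 (J(f, m) = (2 + 13)**2 = 15**2 = 225)
(-37 + J(-3, 5))**2 = (-37 + 225)**2 = 188**2 = 35344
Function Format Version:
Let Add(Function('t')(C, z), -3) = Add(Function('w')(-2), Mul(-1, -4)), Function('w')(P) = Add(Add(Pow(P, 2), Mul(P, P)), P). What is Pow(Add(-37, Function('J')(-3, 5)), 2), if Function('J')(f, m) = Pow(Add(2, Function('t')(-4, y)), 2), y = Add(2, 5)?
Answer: 35344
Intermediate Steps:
y = 7
Function('w')(P) = Add(P, Mul(2, Pow(P, 2))) (Function('w')(P) = Add(Add(Pow(P, 2), Pow(P, 2)), P) = Add(Mul(2, Pow(P, 2)), P) = Add(P, Mul(2, Pow(P, 2))))
Function('t')(C, z) = 13 (Function('t')(C, z) = Add(3, Add(Mul(-2, Add(1, Mul(2, -2))), Mul(-1, -4))) = Add(3, Add(Mul(-2, Add(1, -4)), 4)) = Add(3, Add(Mul(-2, -3), 4)) = Add(3, Add(6, 4)) = Add(3, 10) = 13)
Function('J')(f, m) = 225 (Function('J')(f, m) = Pow(Add(2, 13), 2) = Pow(15, 2) = 225)
Pow(Add(-37, Function('J')(-3, 5)), 2) = Pow(Add(-37, 225), 2) = Pow(188, 2) = 35344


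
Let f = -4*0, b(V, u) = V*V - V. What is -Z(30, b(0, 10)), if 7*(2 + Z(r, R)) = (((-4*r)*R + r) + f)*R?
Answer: 2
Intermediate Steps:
b(V, u) = V² - V
f = 0
Z(r, R) = -2 + R*(r - 4*R*r)/7 (Z(r, R) = -2 + ((((-4*r)*R + r) + 0)*R)/7 = -2 + (((-4*R*r + r) + 0)*R)/7 = -2 + (((r - 4*R*r) + 0)*R)/7 = -2 + ((r - 4*R*r)*R)/7 = -2 + (R*(r - 4*R*r))/7 = -2 + R*(r - 4*R*r)/7)
-Z(30, b(0, 10)) = -(-2 - 4/7*30*(0*(-1 + 0))² + (⅐)*(0*(-1 + 0))*30) = -(-2 - 4/7*30*(0*(-1))² + (⅐)*(0*(-1))*30) = -(-2 - 4/7*30*0² + (⅐)*0*30) = -(-2 - 4/7*30*0 + 0) = -(-2 + 0 + 0) = -1*(-2) = 2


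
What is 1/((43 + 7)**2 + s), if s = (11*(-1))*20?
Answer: 1/2280 ≈ 0.00043860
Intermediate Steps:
s = -220 (s = -11*20 = -220)
1/((43 + 7)**2 + s) = 1/((43 + 7)**2 - 220) = 1/(50**2 - 220) = 1/(2500 - 220) = 1/2280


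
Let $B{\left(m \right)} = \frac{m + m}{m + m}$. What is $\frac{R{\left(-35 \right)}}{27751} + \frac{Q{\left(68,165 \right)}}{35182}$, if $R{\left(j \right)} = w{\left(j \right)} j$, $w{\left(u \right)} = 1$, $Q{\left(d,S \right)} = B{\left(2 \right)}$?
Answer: $- \frac{1203619}{976335682} \approx -0.0012328$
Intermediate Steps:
$B{\left(m \right)} = 1$ ($B{\left(m \right)} = \frac{2 m}{2 m} = 2 m \frac{1}{2 m} = 1$)
$Q{\left(d,S \right)} = 1$
$R{\left(j \right)} = j$ ($R{\left(j \right)} = 1 j = j$)
$\frac{R{\left(-35 \right)}}{27751} + \frac{Q{\left(68,165 \right)}}{35182} = - \frac{35}{27751} + 1 \cdot \frac{1}{35182} = \left(-35\right) \frac{1}{27751} + 1 \cdot \frac{1}{35182} = - \frac{35}{27751} + \frac{1}{35182} = - \frac{1203619}{976335682}$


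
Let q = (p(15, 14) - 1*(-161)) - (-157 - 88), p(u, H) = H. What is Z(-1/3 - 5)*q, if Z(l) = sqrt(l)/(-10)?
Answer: -56*I*sqrt(3) ≈ -96.995*I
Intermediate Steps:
q = 420 (q = (14 - 1*(-161)) - (-157 - 88) = (14 + 161) - 1*(-245) = 175 + 245 = 420)
Z(l) = -sqrt(l)/10
Z(-1/3 - 5)*q = -sqrt(-1/3 - 5)/10*420 = -2*I*sqrt(3)/15*420 = -56*I*sqrt(3)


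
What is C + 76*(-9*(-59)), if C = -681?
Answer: 39675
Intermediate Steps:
C + 76*(-9*(-59)) = -681 + 76*(-9*(-59)) = -681 + 76*531 = -681 + 40356 = 39675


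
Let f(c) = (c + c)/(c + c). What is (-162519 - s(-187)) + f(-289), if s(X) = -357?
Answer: -162161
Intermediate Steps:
f(c) = 1 (f(c) = (2*c)/((2*c)) = (2*c)*(1/(2*c)) = 1)
(-162519 - s(-187)) + f(-289) = (-162519 - 1*(-357)) + 1 = (-162519 + 357) + 1 = -162162 + 1 = -162161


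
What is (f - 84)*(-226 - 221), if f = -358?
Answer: 197574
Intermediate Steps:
(f - 84)*(-226 - 221) = (-358 - 84)*(-226 - 221) = -442*(-447) = 197574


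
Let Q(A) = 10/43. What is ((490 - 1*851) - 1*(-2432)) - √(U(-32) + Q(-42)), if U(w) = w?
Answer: 2071 - I*√58738/43 ≈ 2071.0 - 5.6363*I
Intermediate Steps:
Q(A) = 10/43 (Q(A) = 10*(1/43) = 10/43)
((490 - 1*851) - 1*(-2432)) - √(U(-32) + Q(-42)) = ((490 - 1*851) - 1*(-2432)) - √(-32 + 10/43) = ((490 - 851) + 2432) - √(-1366/43) = (-361 + 2432) - I*√58738/43 = 2071 - I*√58738/43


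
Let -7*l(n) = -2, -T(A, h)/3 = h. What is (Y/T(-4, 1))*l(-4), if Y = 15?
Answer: -10/7 ≈ -1.4286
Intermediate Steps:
T(A, h) = -3*h
l(n) = 2/7 (l(n) = -⅐*(-2) = 2/7)
(Y/T(-4, 1))*l(-4) = (15/(-3*1))*(2/7) = (15/(-3))*(2/7) = -⅓*15*(2/7) = -5*2/7 = -10/7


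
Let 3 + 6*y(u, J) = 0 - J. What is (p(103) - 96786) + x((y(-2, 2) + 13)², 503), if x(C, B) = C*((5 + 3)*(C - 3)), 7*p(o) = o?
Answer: 85020325/1134 ≈ 74974.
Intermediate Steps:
p(o) = o/7
y(u, J) = -½ - J/6 (y(u, J) = -½ + (0 - J)/6 = -½ + (-J)/6 = -½ - J/6)
x(C, B) = C*(-24 + 8*C) (x(C, B) = C*(8*(-3 + C)) = C*(-24 + 8*C))
(p(103) - 96786) + x((y(-2, 2) + 13)², 503) = ((⅐)*103 - 96786) + 8*((-½ - ⅙*2) + 13)²*(-3 + ((-½ - ⅙*2) + 13)²) = (103/7 - 96786) + 8*((-½ - ⅓) + 13)²*(-3 + ((-½ - ⅓) + 13)²) = -677399/7 + 8*(-⅚ + 13)²*(-3 + (-⅚ + 13)²) = -677399/7 + 8*(73/6)²*(-3 + (73/6)²) = -677399/7 + 8*(5329/36)*(-3 + 5329/36) = -677399/7 + 8*(5329/36)*(5221/36) = -677399/7 + 27822709/162 = 85020325/1134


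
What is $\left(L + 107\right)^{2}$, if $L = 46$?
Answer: $23409$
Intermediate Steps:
$\left(L + 107\right)^{2} = \left(46 + 107\right)^{2} = 153^{2} = 23409$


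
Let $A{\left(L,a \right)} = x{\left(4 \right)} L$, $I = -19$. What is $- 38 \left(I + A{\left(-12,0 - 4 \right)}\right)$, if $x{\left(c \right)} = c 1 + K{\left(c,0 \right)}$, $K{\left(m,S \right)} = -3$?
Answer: $1178$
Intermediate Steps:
$x{\left(c \right)} = -3 + c$ ($x{\left(c \right)} = c 1 - 3 = c - 3 = -3 + c$)
$A{\left(L,a \right)} = L$ ($A{\left(L,a \right)} = \left(-3 + 4\right) L = 1 L = L$)
$- 38 \left(I + A{\left(-12,0 - 4 \right)}\right) = - 38 \left(-19 - 12\right) = \left(-38\right) \left(-31\right) = 1178$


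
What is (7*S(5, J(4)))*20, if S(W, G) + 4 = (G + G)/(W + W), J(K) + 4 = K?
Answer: -560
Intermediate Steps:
J(K) = -4 + K
S(W, G) = -4 + G/W (S(W, G) = -4 + (G + G)/(W + W) = -4 + (2*G)/((2*W)) = -4 + (2*G)*(1/(2*W)) = -4 + G/W)
(7*S(5, J(4)))*20 = (7*(-4 + (-4 + 4)/5))*20 = (7*(-4 + 0*(⅕)))*20 = (7*(-4 + 0))*20 = (7*(-4))*20 = -28*20 = -560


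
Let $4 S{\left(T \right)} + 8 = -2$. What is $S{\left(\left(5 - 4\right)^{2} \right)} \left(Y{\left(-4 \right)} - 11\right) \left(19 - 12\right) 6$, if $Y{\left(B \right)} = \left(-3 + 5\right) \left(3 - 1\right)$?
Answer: $735$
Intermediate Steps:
$S{\left(T \right)} = - \frac{5}{2}$ ($S{\left(T \right)} = -2 + \frac{1}{4} \left(-2\right) = -2 - \frac{1}{2} = - \frac{5}{2}$)
$Y{\left(B \right)} = 4$ ($Y{\left(B \right)} = 2 \cdot 2 = 4$)
$S{\left(\left(5 - 4\right)^{2} \right)} \left(Y{\left(-4 \right)} - 11\right) \left(19 - 12\right) 6 = - \frac{5 \left(4 - 11\right) \left(19 - 12\right)}{2} \cdot 6 = - \frac{5 \left(\left(-7\right) 7\right)}{2} \cdot 6 = \left(- \frac{5}{2}\right) \left(-49\right) 6 = \frac{245}{2} \cdot 6 = 735$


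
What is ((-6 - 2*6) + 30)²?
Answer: 144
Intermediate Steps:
((-6 - 2*6) + 30)² = ((-6 - 12) + 30)² = (-18 + 30)² = 12² = 144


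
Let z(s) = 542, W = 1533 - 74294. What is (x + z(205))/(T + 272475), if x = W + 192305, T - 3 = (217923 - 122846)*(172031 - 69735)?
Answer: 60043/4863134635 ≈ 1.2347e-5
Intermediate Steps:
W = -72761
T = 9725996795 (T = 3 + (217923 - 122846)*(172031 - 69735) = 3 + 95077*102296 = 3 + 9725996792 = 9725996795)
x = 119544 (x = -72761 + 192305 = 119544)
(x + z(205))/(T + 272475) = (119544 + 542)/(9725996795 + 272475) = 120086/9726269270 = 120086*(1/9726269270) = 60043/4863134635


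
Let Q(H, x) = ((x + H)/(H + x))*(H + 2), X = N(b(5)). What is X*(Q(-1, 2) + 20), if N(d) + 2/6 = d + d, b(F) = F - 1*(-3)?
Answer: 329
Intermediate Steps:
b(F) = 3 + F (b(F) = F + 3 = 3 + F)
N(d) = -1/3 + 2*d (N(d) = -1/3 + (d + d) = -1/3 + 2*d)
X = 47/3 (X = -1/3 + 2*(3 + 5) = -1/3 + 2*8 = -1/3 + 16 = 47/3 ≈ 15.667)
Q(H, x) = 2 + H (Q(H, x) = ((H + x)/(H + x))*(2 + H) = 1*(2 + H) = 2 + H)
X*(Q(-1, 2) + 20) = 47*((2 - 1) + 20)/3 = 47*(1 + 20)/3 = (47/3)*21 = 329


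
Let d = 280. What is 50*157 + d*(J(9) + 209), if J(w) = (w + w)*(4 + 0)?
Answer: 86530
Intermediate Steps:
J(w) = 8*w (J(w) = (2*w)*4 = 8*w)
50*157 + d*(J(9) + 209) = 50*157 + 280*(8*9 + 209) = 7850 + 280*(72 + 209) = 7850 + 280*281 = 7850 + 78680 = 86530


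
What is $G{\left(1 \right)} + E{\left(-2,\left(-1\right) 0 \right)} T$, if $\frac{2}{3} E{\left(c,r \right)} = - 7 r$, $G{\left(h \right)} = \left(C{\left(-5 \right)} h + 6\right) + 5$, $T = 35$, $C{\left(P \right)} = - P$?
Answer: $16$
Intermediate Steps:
$G{\left(h \right)} = 11 + 5 h$ ($G{\left(h \right)} = \left(\left(-1\right) \left(-5\right) h + 6\right) + 5 = \left(5 h + 6\right) + 5 = \left(6 + 5 h\right) + 5 = 11 + 5 h$)
$E{\left(c,r \right)} = - \frac{21 r}{2}$ ($E{\left(c,r \right)} = \frac{3 \left(- 7 r\right)}{2} = - \frac{21 r}{2}$)
$G{\left(1 \right)} + E{\left(-2,\left(-1\right) 0 \right)} T = \left(11 + 5 \cdot 1\right) + - \frac{21 \left(\left(-1\right) 0\right)}{2} \cdot 35 = \left(11 + 5\right) + \left(- \frac{21}{2}\right) 0 \cdot 35 = 16 + 0 \cdot 35 = 16 + 0 = 16$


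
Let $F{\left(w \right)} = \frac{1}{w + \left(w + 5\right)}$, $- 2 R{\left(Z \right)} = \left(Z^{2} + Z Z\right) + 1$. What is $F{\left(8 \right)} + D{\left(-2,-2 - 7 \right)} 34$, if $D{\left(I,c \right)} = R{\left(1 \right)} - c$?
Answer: $\frac{5356}{21} \approx 255.05$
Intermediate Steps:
$R{\left(Z \right)} = - \frac{1}{2} - Z^{2}$ ($R{\left(Z \right)} = - \frac{\left(Z^{2} + Z Z\right) + 1}{2} = - \frac{\left(Z^{2} + Z^{2}\right) + 1}{2} = - \frac{2 Z^{2} + 1}{2} = - \frac{1 + 2 Z^{2}}{2} = - \frac{1}{2} - Z^{2}$)
$F{\left(w \right)} = \frac{1}{5 + 2 w}$ ($F{\left(w \right)} = \frac{1}{w + \left(5 + w\right)} = \frac{1}{5 + 2 w}$)
$D{\left(I,c \right)} = - \frac{3}{2} - c$ ($D{\left(I,c \right)} = \left(- \frac{1}{2} - 1^{2}\right) - c = \left(- \frac{1}{2} - 1\right) - c = - \frac{3}{2} - c$)
$F{\left(8 \right)} + D{\left(-2,-2 - 7 \right)} 34 = \frac{1}{5 + 2 \cdot 8} + \left(- \frac{3}{2} - \left(-2 - 7\right)\right) 34 = \frac{1}{5 + 16} + \left(- \frac{3}{2} - \left(-2 - 7\right)\right) 34 = \frac{1}{21} + \left(- \frac{3}{2} - -9\right) 34 = \frac{1}{21} + \left(- \frac{3}{2} + 9\right) 34 = \frac{1}{21} + \frac{15}{2} \cdot 34 = \frac{1}{21} + 255 = \frac{5356}{21}$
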